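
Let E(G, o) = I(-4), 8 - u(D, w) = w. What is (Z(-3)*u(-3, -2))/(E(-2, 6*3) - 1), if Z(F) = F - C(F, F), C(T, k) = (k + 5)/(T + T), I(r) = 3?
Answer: -40/3 ≈ -13.333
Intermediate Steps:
u(D, w) = 8 - w
E(G, o) = 3
C(T, k) = (5 + k)/(2*T) (C(T, k) = (5 + k)/((2*T)) = (5 + k)*(1/(2*T)) = (5 + k)/(2*T))
Z(F) = F - (5 + F)/(2*F)
(Z(-3)*u(-3, -2))/(E(-2, 6*3) - 1) = ((-½ - 3 - 5/2/(-3))*(8 - 1*(-2)))/(3 - 1) = ((-½ - 3 - 5/2*(-⅓))*(8 + 2))/2 = ((-½ - 3 + ⅚)*10)*(½) = -8/3*10*(½) = -80/3*½ = -40/3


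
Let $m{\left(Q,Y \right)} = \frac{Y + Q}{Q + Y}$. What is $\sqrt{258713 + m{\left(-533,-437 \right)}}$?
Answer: $9 \sqrt{3194} \approx 508.64$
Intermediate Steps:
$m{\left(Q,Y \right)} = 1$ ($m{\left(Q,Y \right)} = \frac{Q + Y}{Q + Y} = 1$)
$\sqrt{258713 + m{\left(-533,-437 \right)}} = \sqrt{258713 + 1} = \sqrt{258714} = 9 \sqrt{3194}$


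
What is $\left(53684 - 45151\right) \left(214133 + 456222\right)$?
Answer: $5720139215$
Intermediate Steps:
$\left(53684 - 45151\right) \left(214133 + 456222\right) = 8533 \cdot 670355 = 5720139215$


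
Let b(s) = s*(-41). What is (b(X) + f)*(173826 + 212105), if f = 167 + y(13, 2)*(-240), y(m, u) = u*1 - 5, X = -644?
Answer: 10532442921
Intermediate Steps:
y(m, u) = -5 + u (y(m, u) = u - 5 = -5 + u)
f = 887 (f = 167 + (-5 + 2)*(-240) = 167 - 3*(-240) = 167 + 720 = 887)
b(s) = -41*s
(b(X) + f)*(173826 + 212105) = (-41*(-644) + 887)*(173826 + 212105) = (26404 + 887)*385931 = 27291*385931 = 10532442921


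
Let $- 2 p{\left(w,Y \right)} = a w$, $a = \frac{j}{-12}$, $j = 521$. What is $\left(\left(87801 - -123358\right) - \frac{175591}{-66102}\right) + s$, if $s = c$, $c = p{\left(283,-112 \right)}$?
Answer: $\frac{19152403589}{88136} \approx 2.1731 \cdot 10^{5}$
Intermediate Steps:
$a = - \frac{521}{12}$ ($a = \frac{521}{-12} = 521 \left(- \frac{1}{12}\right) = - \frac{521}{12} \approx -43.417$)
$p{\left(w,Y \right)} = \frac{521 w}{24}$ ($p{\left(w,Y \right)} = - \frac{\left(- \frac{521}{12}\right) w}{2} = \frac{521 w}{24}$)
$c = \frac{147443}{24}$ ($c = \frac{521}{24} \cdot 283 = \frac{147443}{24} \approx 6143.5$)
$s = \frac{147443}{24} \approx 6143.5$
$\left(\left(87801 - -123358\right) - \frac{175591}{-66102}\right) + s = \left(\left(87801 - -123358\right) - \frac{175591}{-66102}\right) + \frac{147443}{24} = \left(\left(87801 + 123358\right) - - \frac{175591}{66102}\right) + \frac{147443}{24} = \left(211159 + \frac{175591}{66102}\right) + \frac{147443}{24} = \frac{13958207809}{66102} + \frac{147443}{24} = \frac{19152403589}{88136}$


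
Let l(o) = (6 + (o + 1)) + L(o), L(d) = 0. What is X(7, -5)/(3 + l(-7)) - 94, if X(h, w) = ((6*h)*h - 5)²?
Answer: 83239/3 ≈ 27746.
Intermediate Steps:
X(h, w) = (-5 + 6*h²)² (X(h, w) = (6*h² - 5)² = (-5 + 6*h²)²)
l(o) = 7 + o (l(o) = (6 + (o + 1)) + 0 = (6 + (1 + o)) + 0 = (7 + o) + 0 = 7 + o)
X(7, -5)/(3 + l(-7)) - 94 = (-5 + 6*7²)²/(3 + (7 - 7)) - 94 = (-5 + 6*49)²/(3 + 0) - 94 = (-5 + 294)²/3 - 94 = (⅓)*289² - 94 = (⅓)*83521 - 94 = 83521/3 - 94 = 83239/3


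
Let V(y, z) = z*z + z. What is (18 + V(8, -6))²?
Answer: 2304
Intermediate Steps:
V(y, z) = z + z² (V(y, z) = z² + z = z + z²)
(18 + V(8, -6))² = (18 - 6*(1 - 6))² = (18 - 6*(-5))² = (18 + 30)² = 48² = 2304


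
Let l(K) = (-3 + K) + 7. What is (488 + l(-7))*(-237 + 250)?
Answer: 6305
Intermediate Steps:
l(K) = 4 + K
(488 + l(-7))*(-237 + 250) = (488 + (4 - 7))*(-237 + 250) = (488 - 3)*13 = 485*13 = 6305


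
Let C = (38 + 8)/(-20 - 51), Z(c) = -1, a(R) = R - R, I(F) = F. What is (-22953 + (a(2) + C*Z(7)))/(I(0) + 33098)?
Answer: -1629617/2349958 ≈ -0.69347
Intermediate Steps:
a(R) = 0
C = -46/71 (C = 46/(-71) = 46*(-1/71) = -46/71 ≈ -0.64789)
(-22953 + (a(2) + C*Z(7)))/(I(0) + 33098) = (-22953 + (0 - 46/71*(-1)))/(0 + 33098) = (-22953 + (0 + 46/71))/33098 = (-22953 + 46/71)*(1/33098) = -1629617/71*1/33098 = -1629617/2349958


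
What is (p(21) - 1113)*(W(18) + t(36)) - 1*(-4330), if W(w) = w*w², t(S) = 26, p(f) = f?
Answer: -6392606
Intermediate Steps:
W(w) = w³
(p(21) - 1113)*(W(18) + t(36)) - 1*(-4330) = (21 - 1113)*(18³ + 26) - 1*(-4330) = -1092*(5832 + 26) + 4330 = -1092*5858 + 4330 = -6396936 + 4330 = -6392606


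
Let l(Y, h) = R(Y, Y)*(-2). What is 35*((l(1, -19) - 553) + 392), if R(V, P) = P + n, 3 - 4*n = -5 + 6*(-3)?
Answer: -6160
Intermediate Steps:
n = 13/2 (n = ¾ - (-5 + 6*(-3))/4 = ¾ - (-5 - 18)/4 = ¾ - ¼*(-23) = ¾ + 23/4 = 13/2 ≈ 6.5000)
R(V, P) = 13/2 + P (R(V, P) = P + 13/2 = 13/2 + P)
l(Y, h) = -13 - 2*Y (l(Y, h) = (13/2 + Y)*(-2) = -13 - 2*Y)
35*((l(1, -19) - 553) + 392) = 35*(((-13 - 2*1) - 553) + 392) = 35*(((-13 - 2) - 553) + 392) = 35*((-15 - 553) + 392) = 35*(-568 + 392) = 35*(-176) = -6160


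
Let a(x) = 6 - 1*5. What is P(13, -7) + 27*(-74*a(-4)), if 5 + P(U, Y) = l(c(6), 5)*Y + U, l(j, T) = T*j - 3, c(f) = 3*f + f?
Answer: -2809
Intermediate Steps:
c(f) = 4*f
l(j, T) = -3 + T*j
a(x) = 1 (a(x) = 6 - 5 = 1)
P(U, Y) = -5 + U + 117*Y (P(U, Y) = -5 + ((-3 + 5*(4*6))*Y + U) = -5 + ((-3 + 5*24)*Y + U) = -5 + ((-3 + 120)*Y + U) = -5 + (117*Y + U) = -5 + (U + 117*Y) = -5 + U + 117*Y)
P(13, -7) + 27*(-74*a(-4)) = (-5 + 13 + 117*(-7)) + 27*(-74*1) = (-5 + 13 - 819) + 27*(-74) = -811 - 1998 = -2809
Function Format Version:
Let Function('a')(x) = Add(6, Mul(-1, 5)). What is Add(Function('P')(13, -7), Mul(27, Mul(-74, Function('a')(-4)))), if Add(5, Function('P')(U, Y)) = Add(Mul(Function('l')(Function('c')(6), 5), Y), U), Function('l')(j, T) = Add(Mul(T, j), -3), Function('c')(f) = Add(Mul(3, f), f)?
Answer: -2809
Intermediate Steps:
Function('c')(f) = Mul(4, f)
Function('l')(j, T) = Add(-3, Mul(T, j))
Function('a')(x) = 1 (Function('a')(x) = Add(6, -5) = 1)
Function('P')(U, Y) = Add(-5, U, Mul(117, Y)) (Function('P')(U, Y) = Add(-5, Add(Mul(Add(-3, Mul(5, Mul(4, 6))), Y), U)) = Add(-5, Add(Mul(Add(-3, Mul(5, 24)), Y), U)) = Add(-5, Add(Mul(Add(-3, 120), Y), U)) = Add(-5, Add(Mul(117, Y), U)) = Add(-5, Add(U, Mul(117, Y))) = Add(-5, U, Mul(117, Y)))
Add(Function('P')(13, -7), Mul(27, Mul(-74, Function('a')(-4)))) = Add(Add(-5, 13, Mul(117, -7)), Mul(27, Mul(-74, 1))) = Add(Add(-5, 13, -819), Mul(27, -74)) = Add(-811, -1998) = -2809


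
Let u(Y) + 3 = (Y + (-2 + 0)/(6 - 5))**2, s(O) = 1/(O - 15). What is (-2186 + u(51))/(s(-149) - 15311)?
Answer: -34768/2511005 ≈ -0.013846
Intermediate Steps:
s(O) = 1/(-15 + O)
u(Y) = -3 + (-2 + Y)**2 (u(Y) = -3 + (Y + (-2 + 0)/(6 - 5))**2 = -3 + (Y - 2/1)**2 = -3 + (Y - 2*1)**2 = -3 + (Y - 2)**2 = -3 + (-2 + Y)**2)
(-2186 + u(51))/(s(-149) - 15311) = (-2186 + (-3 + (-2 + 51)**2))/(1/(-15 - 149) - 15311) = (-2186 + (-3 + 49**2))/(1/(-164) - 15311) = (-2186 + (-3 + 2401))/(-1/164 - 15311) = (-2186 + 2398)/(-2511005/164) = 212*(-164/2511005) = -34768/2511005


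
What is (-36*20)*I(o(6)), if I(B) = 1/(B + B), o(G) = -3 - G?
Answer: 40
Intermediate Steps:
I(B) = 1/(2*B)
(-36*20)*I(o(6)) = (-36*20)*(1/(2*(-3 - 1*6))) = -360/(-3 - 6) = -360/(-9) = -360*(-1)/9 = -720*(-1/18) = 40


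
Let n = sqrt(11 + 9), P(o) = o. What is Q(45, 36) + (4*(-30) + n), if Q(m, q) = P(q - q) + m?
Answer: -75 + 2*sqrt(5) ≈ -70.528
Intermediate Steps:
Q(m, q) = m (Q(m, q) = (q - q) + m = 0 + m = m)
n = 2*sqrt(5) (n = sqrt(20) = 2*sqrt(5) ≈ 4.4721)
Q(45, 36) + (4*(-30) + n) = 45 + (4*(-30) + 2*sqrt(5)) = 45 + (-120 + 2*sqrt(5)) = -75 + 2*sqrt(5)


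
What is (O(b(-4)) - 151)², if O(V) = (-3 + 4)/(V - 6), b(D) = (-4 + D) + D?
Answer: 7392961/324 ≈ 22818.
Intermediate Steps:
b(D) = -4 + 2*D
O(V) = 1/(-6 + V)
(O(b(-4)) - 151)² = (1/(-6 + (-4 + 2*(-4))) - 151)² = (1/(-6 + (-4 - 8)) - 151)² = (1/(-6 - 12) - 151)² = (1/(-18) - 151)² = (-1/18 - 151)² = (-2719/18)² = 7392961/324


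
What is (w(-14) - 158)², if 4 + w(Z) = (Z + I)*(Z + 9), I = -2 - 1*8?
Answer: 1764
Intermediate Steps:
I = -10 (I = -2 - 8 = -10)
w(Z) = -4 + (-10 + Z)*(9 + Z) (w(Z) = -4 + (Z - 10)*(Z + 9) = -4 + (-10 + Z)*(9 + Z))
(w(-14) - 158)² = ((-94 + (-14)² - 1*(-14)) - 158)² = ((-94 + 196 + 14) - 158)² = (116 - 158)² = (-42)² = 1764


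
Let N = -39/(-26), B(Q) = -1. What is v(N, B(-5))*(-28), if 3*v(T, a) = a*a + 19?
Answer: -560/3 ≈ -186.67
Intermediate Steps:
N = 3/2 (N = -39*(-1/26) = 3/2 ≈ 1.5000)
v(T, a) = 19/3 + a²/3 (v(T, a) = (a*a + 19)/3 = (a² + 19)/3 = (19 + a²)/3 = 19/3 + a²/3)
v(N, B(-5))*(-28) = (19/3 + (⅓)*(-1)²)*(-28) = (19/3 + (⅓)*1)*(-28) = (19/3 + ⅓)*(-28) = (20/3)*(-28) = -560/3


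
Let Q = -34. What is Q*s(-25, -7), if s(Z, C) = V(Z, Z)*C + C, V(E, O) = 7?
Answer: 1904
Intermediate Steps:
s(Z, C) = 8*C (s(Z, C) = 7*C + C = 8*C)
Q*s(-25, -7) = -272*(-7) = -34*(-56) = 1904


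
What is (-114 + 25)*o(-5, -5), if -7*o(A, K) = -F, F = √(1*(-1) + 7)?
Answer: -89*√6/7 ≈ -31.144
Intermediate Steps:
F = √6 (F = √(-1 + 7) = √6 ≈ 2.4495)
o(A, K) = √6/7 (o(A, K) = -(-1)*√6/7 = √6/7)
(-114 + 25)*o(-5, -5) = (-114 + 25)*(√6/7) = -89*√6/7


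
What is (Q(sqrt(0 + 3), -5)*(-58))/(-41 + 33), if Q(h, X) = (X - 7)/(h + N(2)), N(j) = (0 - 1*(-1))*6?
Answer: -174/11 + 29*sqrt(3)/11 ≈ -11.252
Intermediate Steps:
N(j) = 6 (N(j) = (0 + 1)*6 = 1*6 = 6)
Q(h, X) = (-7 + X)/(6 + h) (Q(h, X) = (X - 7)/(h + 6) = (-7 + X)/(6 + h))
(Q(sqrt(0 + 3), -5)*(-58))/(-41 + 33) = (((-7 - 5)/(6 + sqrt(0 + 3)))*(-58))/(-41 + 33) = ((-12/(6 + sqrt(3)))*(-58))/(-8) = (-12/(6 + sqrt(3))*(-58))*(-1/8) = (696/(6 + sqrt(3)))*(-1/8) = -87/(6 + sqrt(3))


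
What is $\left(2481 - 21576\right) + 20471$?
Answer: $1376$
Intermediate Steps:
$\left(2481 - 21576\right) + 20471 = -19095 + 20471 = 1376$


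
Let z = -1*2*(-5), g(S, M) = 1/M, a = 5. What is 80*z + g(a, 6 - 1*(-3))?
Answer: 7201/9 ≈ 800.11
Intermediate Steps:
g(S, M) = 1/M
z = 10 (z = -2*(-5) = 10)
80*z + g(a, 6 - 1*(-3)) = 80*10 + 1/(6 - 1*(-3)) = 800 + 1/(6 + 3) = 800 + 1/9 = 800 + ⅑ = 7201/9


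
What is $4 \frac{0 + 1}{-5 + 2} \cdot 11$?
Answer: $- \frac{44}{3} \approx -14.667$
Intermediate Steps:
$4 \frac{0 + 1}{-5 + 2} \cdot 11 = 4 \cdot 1 \frac{1}{-3} \cdot 11 = 4 \cdot 1 \left(- \frac{1}{3}\right) 11 = 4 \left(- \frac{1}{3}\right) 11 = \left(- \frac{4}{3}\right) 11 = - \frac{44}{3}$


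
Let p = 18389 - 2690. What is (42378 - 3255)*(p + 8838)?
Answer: 959961051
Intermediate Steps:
p = 15699
(42378 - 3255)*(p + 8838) = (42378 - 3255)*(15699 + 8838) = 39123*24537 = 959961051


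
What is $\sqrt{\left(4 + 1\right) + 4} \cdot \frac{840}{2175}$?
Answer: $\frac{168}{145} \approx 1.1586$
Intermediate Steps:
$\sqrt{\left(4 + 1\right) + 4} \cdot \frac{840}{2175} = \sqrt{5 + 4} \cdot 840 \cdot \frac{1}{2175} = \sqrt{9} \cdot \frac{56}{145} = 3 \cdot \frac{56}{145} = \frac{168}{145}$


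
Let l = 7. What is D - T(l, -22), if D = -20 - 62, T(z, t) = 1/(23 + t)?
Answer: -83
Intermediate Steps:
D = -82
D - T(l, -22) = -82 - 1/(23 - 22) = -82 - 1/1 = -82 - 1*1 = -82 - 1 = -83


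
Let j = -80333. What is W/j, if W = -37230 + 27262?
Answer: 9968/80333 ≈ 0.12408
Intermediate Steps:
W = -9968
W/j = -9968/(-80333) = -9968*(-1/80333) = 9968/80333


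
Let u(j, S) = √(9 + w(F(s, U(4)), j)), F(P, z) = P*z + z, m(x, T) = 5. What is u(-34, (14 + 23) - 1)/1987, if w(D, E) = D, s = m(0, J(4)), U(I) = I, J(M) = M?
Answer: √33/1987 ≈ 0.0028911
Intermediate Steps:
s = 5
F(P, z) = z + P*z
u(j, S) = √33 (u(j, S) = √(9 + 4*(1 + 5)) = √(9 + 4*6) = √(9 + 24) = √33)
u(-34, (14 + 23) - 1)/1987 = √33/1987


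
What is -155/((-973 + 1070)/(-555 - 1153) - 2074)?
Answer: 264740/3542489 ≈ 0.074733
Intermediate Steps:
-155/((-973 + 1070)/(-555 - 1153) - 2074) = -155/(97/(-1708) - 2074) = -155/(97*(-1/1708) - 2074) = -155/(-97/1708 - 2074) = -155/(-3542489/1708) = -1708/3542489*(-155) = 264740/3542489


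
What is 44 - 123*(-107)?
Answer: 13205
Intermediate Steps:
44 - 123*(-107) = 44 + 13161 = 13205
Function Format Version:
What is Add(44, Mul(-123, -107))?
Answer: 13205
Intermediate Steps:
Add(44, Mul(-123, -107)) = Add(44, 13161) = 13205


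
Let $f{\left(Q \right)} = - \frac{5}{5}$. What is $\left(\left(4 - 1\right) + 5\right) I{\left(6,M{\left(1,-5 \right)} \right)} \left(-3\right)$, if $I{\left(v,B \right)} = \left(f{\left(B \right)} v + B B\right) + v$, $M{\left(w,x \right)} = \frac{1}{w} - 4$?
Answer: $-216$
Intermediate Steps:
$f{\left(Q \right)} = -1$ ($f{\left(Q \right)} = \left(-5\right) \frac{1}{5} = -1$)
$M{\left(w,x \right)} = -4 + \frac{1}{w}$ ($M{\left(w,x \right)} = \frac{1}{w} - 4 = -4 + \frac{1}{w}$)
$I{\left(v,B \right)} = B^{2}$ ($I{\left(v,B \right)} = \left(- v + B B\right) + v = \left(- v + B^{2}\right) + v = \left(B^{2} - v\right) + v = B^{2}$)
$\left(\left(4 - 1\right) + 5\right) I{\left(6,M{\left(1,-5 \right)} \right)} \left(-3\right) = \left(\left(4 - 1\right) + 5\right) \left(-4 + 1^{-1}\right)^{2} \left(-3\right) = \left(3 + 5\right) \left(-4 + 1\right)^{2} \left(-3\right) = 8 \left(-3\right)^{2} \left(-3\right) = 8 \cdot 9 \left(-3\right) = 72 \left(-3\right) = -216$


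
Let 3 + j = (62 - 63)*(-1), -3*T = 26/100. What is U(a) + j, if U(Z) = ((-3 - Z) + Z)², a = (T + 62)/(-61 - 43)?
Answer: 7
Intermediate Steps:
T = -13/150 (T = -26/(3*100) = -⅓*13/50 = -13/150 ≈ -0.086667)
a = -9287/15600 (a = (-13/150 + 62)/(-61 - 43) = (9287/150)/(-104) = (9287/150)*(-1/104) = -9287/15600 ≈ -0.59532)
U(Z) = 9 (U(Z) = (-3)² = 9)
j = -2 (j = -3 + (62 - 63)*(-1) = -3 - 1*(-1) = -3 + 1 = -2)
U(a) + j = 9 - 2 = 7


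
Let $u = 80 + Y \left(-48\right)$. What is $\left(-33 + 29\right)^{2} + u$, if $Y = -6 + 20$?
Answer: $-576$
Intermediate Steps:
$Y = 14$
$u = -592$ ($u = 80 + 14 \left(-48\right) = 80 - 672 = -592$)
$\left(-33 + 29\right)^{2} + u = \left(-33 + 29\right)^{2} - 592 = \left(-4\right)^{2} - 592 = 16 - 592 = -576$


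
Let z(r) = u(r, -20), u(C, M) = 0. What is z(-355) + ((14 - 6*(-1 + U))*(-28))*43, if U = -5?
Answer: -60200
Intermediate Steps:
z(r) = 0
z(-355) + ((14 - 6*(-1 + U))*(-28))*43 = 0 + ((14 - 6*(-1 - 5))*(-28))*43 = 0 + ((14 - 6*(-6))*(-28))*43 = 0 + ((14 - 1*(-36))*(-28))*43 = 0 + ((14 + 36)*(-28))*43 = 0 + (50*(-28))*43 = 0 - 1400*43 = 0 - 60200 = -60200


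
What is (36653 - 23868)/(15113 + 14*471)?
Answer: 12785/21707 ≈ 0.58898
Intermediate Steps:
(36653 - 23868)/(15113 + 14*471) = 12785/(15113 + 6594) = 12785/21707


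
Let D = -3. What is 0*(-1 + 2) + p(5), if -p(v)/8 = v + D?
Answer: -16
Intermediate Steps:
p(v) = 24 - 8*v (p(v) = -8*(v - 3) = -8*(-3 + v) = 24 - 8*v)
0*(-1 + 2) + p(5) = 0*(-1 + 2) + (24 - 8*5) = 0*1 + (24 - 40) = 0 - 16 = -16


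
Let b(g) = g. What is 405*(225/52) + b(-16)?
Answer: 90293/52 ≈ 1736.4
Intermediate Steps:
405*(225/52) + b(-16) = 405*(225/52) - 16 = 91125/52 - 16 = 90293/52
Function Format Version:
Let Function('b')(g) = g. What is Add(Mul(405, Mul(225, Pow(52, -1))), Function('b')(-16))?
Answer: Rational(90293, 52) ≈ 1736.4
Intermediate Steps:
Add(Mul(405, Mul(225, Pow(52, -1))), Function('b')(-16)) = Add(Mul(405, Mul(225, Pow(52, -1))), -16) = Add(Mul(405, Mul(225, Rational(1, 52))), -16) = Add(Mul(405, Rational(225, 52)), -16) = Add(Rational(91125, 52), -16) = Rational(90293, 52)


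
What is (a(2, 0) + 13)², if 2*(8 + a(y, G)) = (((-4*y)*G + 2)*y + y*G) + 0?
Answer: 49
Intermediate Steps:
a(y, G) = -8 + G*y/2 + y*(2 - 4*G*y)/2 (a(y, G) = -8 + ((((-4*y)*G + 2)*y + y*G) + 0)/2 = -8 + (((-4*G*y + 2)*y + G*y) + 0)/2 = -8 + (((2 - 4*G*y)*y + G*y) + 0)/2 = -8 + ((y*(2 - 4*G*y) + G*y) + 0)/2 = -8 + ((G*y + y*(2 - 4*G*y)) + 0)/2 = -8 + (G*y + y*(2 - 4*G*y))/2 = -8 + (G*y/2 + y*(2 - 4*G*y)/2) = -8 + G*y/2 + y*(2 - 4*G*y)/2)
(a(2, 0) + 13)² = ((-8 + 2 + (½)*0*2 - 2*0*2²) + 13)² = ((-8 + 2 + 0 - 2*0*4) + 13)² = ((-8 + 2 + 0 + 0) + 13)² = (-6 + 13)² = 7² = 49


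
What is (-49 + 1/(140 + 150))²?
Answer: 201895681/84100 ≈ 2400.7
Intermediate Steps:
(-49 + 1/(140 + 150))² = (-49 + 1/290)² = (-14209/290)² = 201895681/84100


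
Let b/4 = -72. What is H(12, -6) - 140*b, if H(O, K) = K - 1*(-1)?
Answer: 40315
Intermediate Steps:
b = -288 (b = 4*(-72) = -288)
H(O, K) = 1 + K (H(O, K) = K + 1 = 1 + K)
H(12, -6) - 140*b = (1 - 6) - 140*(-288) = -5 + 40320 = 40315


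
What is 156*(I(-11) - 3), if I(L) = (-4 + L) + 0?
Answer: -2808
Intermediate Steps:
I(L) = -4 + L
156*(I(-11) - 3) = 156*((-4 - 11) - 3) = 156*(-15 - 3) = 156*(-18) = -2808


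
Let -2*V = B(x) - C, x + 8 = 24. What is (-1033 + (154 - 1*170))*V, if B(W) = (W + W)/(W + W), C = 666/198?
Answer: -13637/11 ≈ -1239.7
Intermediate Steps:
x = 16 (x = -8 + 24 = 16)
C = 37/11 (C = 666*(1/198) = 37/11 ≈ 3.3636)
B(W) = 1 (B(W) = (2*W)/((2*W)) = (2*W)*(1/(2*W)) = 1)
V = 13/11 (V = -(1 - 1*37/11)/2 = -(1 - 37/11)/2 = -½*(-26/11) = 13/11 ≈ 1.1818)
(-1033 + (154 - 1*170))*V = (-1033 + (154 - 1*170))*(13/11) = (-1033 + (154 - 170))*(13/11) = (-1033 - 16)*(13/11) = -1049*13/11 = -13637/11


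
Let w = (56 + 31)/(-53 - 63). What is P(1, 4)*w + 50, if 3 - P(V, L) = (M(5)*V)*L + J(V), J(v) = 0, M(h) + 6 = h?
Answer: 179/4 ≈ 44.750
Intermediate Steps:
M(h) = -6 + h
P(V, L) = 3 + L*V (P(V, L) = 3 - (((-6 + 5)*V)*L + 0) = 3 - ((-V)*L + 0) = 3 - (-L*V + 0) = 3 - (-1)*L*V = 3 + L*V)
w = -3/4 (w = 87/(-116) = 87*(-1/116) = -3/4 ≈ -0.75000)
P(1, 4)*w + 50 = (3 + 4*1)*(-3/4) + 50 = (3 + 4)*(-3/4) + 50 = 7*(-3/4) + 50 = -21/4 + 50 = 179/4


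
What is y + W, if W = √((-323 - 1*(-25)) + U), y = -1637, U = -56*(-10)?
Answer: -1637 + √262 ≈ -1620.8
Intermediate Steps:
U = 560
W = √262 (W = √((-323 - 1*(-25)) + 560) = √((-323 + 25) + 560) = √(-298 + 560) = √262 ≈ 16.186)
y + W = -1637 + √262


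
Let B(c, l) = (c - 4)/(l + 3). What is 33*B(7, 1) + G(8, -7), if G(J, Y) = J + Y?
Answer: 103/4 ≈ 25.750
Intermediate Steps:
B(c, l) = (-4 + c)/(3 + l)
33*B(7, 1) + G(8, -7) = 33*((-4 + 7)/(3 + 1)) + (8 - 7) = 33*(3/4) + 1 = 33*((¼)*3) + 1 = 33*(¾) + 1 = 99/4 + 1 = 103/4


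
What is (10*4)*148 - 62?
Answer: 5858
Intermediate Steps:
(10*4)*148 - 62 = 40*148 - 62 = 5920 - 62 = 5858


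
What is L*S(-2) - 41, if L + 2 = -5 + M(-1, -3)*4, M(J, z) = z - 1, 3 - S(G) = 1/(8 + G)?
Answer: -637/6 ≈ -106.17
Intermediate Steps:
S(G) = 3 - 1/(8 + G)
M(J, z) = -1 + z
L = -23 (L = -2 + (-5 + (-1 - 3)*4) = -2 + (-5 - 4*4) = -2 + (-5 - 16) = -2 - 21 = -23)
L*S(-2) - 41 = -23*(23 + 3*(-2))/(8 - 2) - 41 = -23*(23 - 6)/6 - 41 = -23*17/6 - 41 = -391/6 - 41 = -637/6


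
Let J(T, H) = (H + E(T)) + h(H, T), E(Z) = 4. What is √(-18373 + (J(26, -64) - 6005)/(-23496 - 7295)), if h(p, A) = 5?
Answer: I*√17418991623553/30791 ≈ 135.55*I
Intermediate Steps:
J(T, H) = 9 + H (J(T, H) = (H + 4) + 5 = (4 + H) + 5 = 9 + H)
√(-18373 + (J(26, -64) - 6005)/(-23496 - 7295)) = √(-18373 + ((9 - 64) - 6005)/(-23496 - 7295)) = √(-18373 + (-55 - 6005)/(-30791)) = √(-18373 - 6060*(-1/30791)) = √(-18373 + 6060/30791) = √(-565716983/30791) = I*√17418991623553/30791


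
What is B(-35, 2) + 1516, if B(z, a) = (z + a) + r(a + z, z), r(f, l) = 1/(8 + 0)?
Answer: 11865/8 ≈ 1483.1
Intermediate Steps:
r(f, l) = ⅛ (r(f, l) = 1/8 = ⅛)
B(z, a) = ⅛ + a + z (B(z, a) = (z + a) + ⅛ = (a + z) + ⅛ = ⅛ + a + z)
B(-35, 2) + 1516 = (⅛ + 2 - 35) + 1516 = -263/8 + 1516 = 11865/8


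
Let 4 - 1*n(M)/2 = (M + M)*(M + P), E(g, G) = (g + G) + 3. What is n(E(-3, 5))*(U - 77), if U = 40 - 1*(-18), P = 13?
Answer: 6688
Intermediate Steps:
E(g, G) = 3 + G + g (E(g, G) = (G + g) + 3 = 3 + G + g)
U = 58 (U = 40 + 18 = 58)
n(M) = 8 - 4*M*(13 + M) (n(M) = 8 - 2*(M + M)*(M + 13) = 8 - 2*2*M*(13 + M) = 8 - 4*M*(13 + M))
n(E(-3, 5))*(U - 77) = (8 - 52*(3 + 5 - 3) - 4*(3 + 5 - 3)**2)*(58 - 77) = (8 - 52*5 - 4*5**2)*(-19) = (8 - 260 - 4*25)*(-19) = (8 - 260 - 100)*(-19) = -352*(-19) = 6688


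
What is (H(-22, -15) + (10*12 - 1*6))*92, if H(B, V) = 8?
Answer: 11224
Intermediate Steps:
(H(-22, -15) + (10*12 - 1*6))*92 = (8 + (10*12 - 1*6))*92 = (8 + (120 - 6))*92 = (8 + 114)*92 = 122*92 = 11224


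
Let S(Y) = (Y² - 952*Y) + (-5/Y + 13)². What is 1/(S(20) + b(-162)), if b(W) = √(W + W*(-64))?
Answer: -4730224/87399805585 - 6912*√14/87399805585 ≈ -5.4418e-5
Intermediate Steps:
S(Y) = Y² + (13 - 5/Y)² - 952*Y (S(Y) = (Y² - 952*Y) + (13 - 5/Y)² = Y² + (13 - 5/Y)² - 952*Y)
b(W) = 3*√7*√(-W) (b(W) = √(W - 64*W) = √(-63*W) = 3*√7*√(-W))
1/(S(20) + b(-162)) = 1/(((-5 + 13*20)² + 20³*(-952 + 20))/20² + 3*√7*√(-1*(-162))) = 1/(((-5 + 260)² + 8000*(-932))/400 + 3*√7*√162) = 1/((255² - 7456000)/400 + 3*√7*(9*√2)) = 1/((65025 - 7456000)/400 + 27*√14) = 1/((1/400)*(-7390975) + 27*√14) = 1/(-295639/16 + 27*√14)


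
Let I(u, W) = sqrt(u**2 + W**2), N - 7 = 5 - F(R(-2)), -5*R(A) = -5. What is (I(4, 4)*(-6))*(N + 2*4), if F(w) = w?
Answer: -456*sqrt(2) ≈ -644.88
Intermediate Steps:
R(A) = 1 (R(A) = -1/5*(-5) = 1)
N = 11 (N = 7 + (5 - 1*1) = 7 + (5 - 1) = 7 + 4 = 11)
I(u, W) = sqrt(W**2 + u**2)
(I(4, 4)*(-6))*(N + 2*4) = (sqrt(4**2 + 4**2)*(-6))*(11 + 2*4) = (sqrt(16 + 16)*(-6))*(11 + 8) = (sqrt(32)*(-6))*19 = ((4*sqrt(2))*(-6))*19 = -24*sqrt(2)*19 = -456*sqrt(2)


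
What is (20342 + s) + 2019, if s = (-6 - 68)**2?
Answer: 27837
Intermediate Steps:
s = 5476 (s = (-74)**2 = 5476)
(20342 + s) + 2019 = (20342 + 5476) + 2019 = 25818 + 2019 = 27837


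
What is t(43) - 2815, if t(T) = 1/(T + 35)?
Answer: -219569/78 ≈ -2815.0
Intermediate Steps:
t(T) = 1/(35 + T)
t(43) - 2815 = 1/(35 + 43) - 2815 = 1/78 - 2815 = -219569/78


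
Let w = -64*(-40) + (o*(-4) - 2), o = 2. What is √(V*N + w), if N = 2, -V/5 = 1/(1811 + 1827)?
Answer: √8437331455/1819 ≈ 50.497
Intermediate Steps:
V = -5/3638 (V = -5/(1811 + 1827) = -5/3638 ≈ -0.0013744)
w = 2550 (w = -64*(-40) + (2*(-4) - 2) = 2560 + (-8 - 2) = 2560 - 10 = 2550)
√(V*N + w) = √(-5/3638*2 + 2550) = √(-5/1819 + 2550) = √(4638445/1819) = √8437331455/1819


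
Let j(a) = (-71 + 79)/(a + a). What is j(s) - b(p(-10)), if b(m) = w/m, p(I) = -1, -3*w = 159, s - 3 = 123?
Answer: -3337/63 ≈ -52.968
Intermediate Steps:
s = 126 (s = 3 + 123 = 126)
w = -53 (w = -⅓*159 = -53)
j(a) = 4/a (j(a) = 8/((2*a)) = 8*(1/(2*a)) = 4/a)
b(m) = -53/m
j(s) - b(p(-10)) = 4/126 - (-53)/(-1) = 4*(1/126) - (-53)*(-1) = 2/63 - 1*53 = 2/63 - 53 = -3337/63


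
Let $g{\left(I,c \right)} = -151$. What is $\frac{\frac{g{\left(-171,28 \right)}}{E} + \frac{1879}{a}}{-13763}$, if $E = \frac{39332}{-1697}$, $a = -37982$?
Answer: $- \frac{4829434363}{10280328067156} \approx -0.00046977$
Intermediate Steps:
$E = - \frac{39332}{1697}$ ($E = 39332 \left(- \frac{1}{1697}\right) = - \frac{39332}{1697} \approx -23.177$)
$\frac{\frac{g{\left(-171,28 \right)}}{E} + \frac{1879}{a}}{-13763} = \frac{- \frac{151}{- \frac{39332}{1697}} + \frac{1879}{-37982}}{-13763} = \left(\left(-151\right) \left(- \frac{1697}{39332}\right) + 1879 \left(- \frac{1}{37982}\right)\right) \left(- \frac{1}{13763}\right) = \left(\frac{256247}{39332} - \frac{1879}{37982}\right) \left(- \frac{1}{13763}\right) = \frac{4829434363}{746954012} \left(- \frac{1}{13763}\right) = - \frac{4829434363}{10280328067156}$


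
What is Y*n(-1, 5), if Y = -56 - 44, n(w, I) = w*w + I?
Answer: -600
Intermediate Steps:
n(w, I) = I + w² (n(w, I) = w² + I = I + w²)
Y = -100
Y*n(-1, 5) = -100*(5 + (-1)²) = -100*(5 + 1) = -100*6 = -600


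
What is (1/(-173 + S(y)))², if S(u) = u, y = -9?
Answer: 1/33124 ≈ 3.0190e-5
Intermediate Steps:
(1/(-173 + S(y)))² = (1/(-173 - 9))² = (1/(-182))² = (-1/182)² = 1/33124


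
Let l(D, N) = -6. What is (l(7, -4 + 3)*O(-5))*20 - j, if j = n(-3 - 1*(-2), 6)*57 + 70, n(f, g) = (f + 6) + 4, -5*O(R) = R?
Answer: -703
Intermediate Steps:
O(R) = -R/5
n(f, g) = 10 + f (n(f, g) = (6 + f) + 4 = 10 + f)
j = 583 (j = (10 + (-3 - 1*(-2)))*57 + 70 = (10 + (-3 + 2))*57 + 70 = (10 - 1)*57 + 70 = 9*57 + 70 = 513 + 70 = 583)
(l(7, -4 + 3)*O(-5))*20 - j = -(-6)*(-5)/5*20 - 1*583 = -6*1*20 - 583 = -6*20 - 583 = -120 - 583 = -703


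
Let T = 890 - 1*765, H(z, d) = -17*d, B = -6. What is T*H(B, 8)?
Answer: -17000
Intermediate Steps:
T = 125 (T = 890 - 765 = 125)
T*H(B, 8) = 125*(-17*8) = 125*(-136) = -17000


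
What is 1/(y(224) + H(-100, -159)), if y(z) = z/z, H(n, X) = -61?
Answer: -1/60 ≈ -0.016667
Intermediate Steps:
y(z) = 1
1/(y(224) + H(-100, -159)) = 1/(1 - 61) = 1/(-60) = -1/60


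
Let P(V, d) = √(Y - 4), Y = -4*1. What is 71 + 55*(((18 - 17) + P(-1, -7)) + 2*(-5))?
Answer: -424 + 110*I*√2 ≈ -424.0 + 155.56*I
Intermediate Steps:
Y = -4
P(V, d) = 2*I*√2 (P(V, d) = √(-4 - 4) = √(-8) = 2*I*√2)
71 + 55*(((18 - 17) + P(-1, -7)) + 2*(-5)) = 71 + 55*(((18 - 17) + 2*I*√2) + 2*(-5)) = 71 + 55*((1 + 2*I*√2) - 10) = 71 + 55*(-9 + 2*I*√2) = 71 + (-495 + 110*I*√2) = -424 + 110*I*√2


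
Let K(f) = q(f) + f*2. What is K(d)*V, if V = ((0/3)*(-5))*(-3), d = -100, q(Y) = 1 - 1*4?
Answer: 0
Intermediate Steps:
q(Y) = -3 (q(Y) = 1 - 4 = -3)
K(f) = -3 + 2*f (K(f) = -3 + f*2 = -3 + 2*f)
V = 0 (V = ((0*(⅓))*(-5))*(-3) = (0*(-5))*(-3) = 0*(-3) = 0)
K(d)*V = (-3 + 2*(-100))*0 = (-3 - 200)*0 = -203*0 = 0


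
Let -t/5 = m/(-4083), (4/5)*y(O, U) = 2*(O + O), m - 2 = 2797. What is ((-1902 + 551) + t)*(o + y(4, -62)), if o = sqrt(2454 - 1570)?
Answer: -36680920/1361 - 3668092*sqrt(221)/1361 ≈ -67018.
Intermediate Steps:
m = 2799 (m = 2 + 2797 = 2799)
y(O, U) = 5*O (y(O, U) = 5*(2*(O + O))/4 = 5*(2*(2*O))/4 = 5*(4*O)/4 = 5*O)
o = 2*sqrt(221) (o = sqrt(884) = 2*sqrt(221) ≈ 29.732)
t = 4665/1361 (t = -13995/(-4083) = -13995*(-1)/4083 = -5*(-933/1361) = 4665/1361 ≈ 3.4276)
((-1902 + 551) + t)*(o + y(4, -62)) = ((-1902 + 551) + 4665/1361)*(2*sqrt(221) + 5*4) = (-1351 + 4665/1361)*(2*sqrt(221) + 20) = -1834046*(20 + 2*sqrt(221))/1361 = -36680920/1361 - 3668092*sqrt(221)/1361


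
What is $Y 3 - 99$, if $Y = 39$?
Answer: $18$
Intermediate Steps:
$Y 3 - 99 = 39 \cdot 3 - 99 = 117 - 99 = 18$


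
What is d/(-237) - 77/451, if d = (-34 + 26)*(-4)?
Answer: -2971/9717 ≈ -0.30575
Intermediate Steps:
d = 32 (d = -8*(-4) = 32)
d/(-237) - 77/451 = 32/(-237) - 77/451 = 32*(-1/237) - 77*1/451 = -32/237 - 7/41 = -2971/9717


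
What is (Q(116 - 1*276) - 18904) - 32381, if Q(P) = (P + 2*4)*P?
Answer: -26965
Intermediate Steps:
Q(P) = P*(8 + P) (Q(P) = (P + 8)*P = (8 + P)*P = P*(8 + P))
(Q(116 - 1*276) - 18904) - 32381 = ((116 - 1*276)*(8 + (116 - 1*276)) - 18904) - 32381 = ((116 - 276)*(8 + (116 - 276)) - 18904) - 32381 = (-160*(8 - 160) - 18904) - 32381 = (-160*(-152) - 18904) - 32381 = (24320 - 18904) - 32381 = 5416 - 32381 = -26965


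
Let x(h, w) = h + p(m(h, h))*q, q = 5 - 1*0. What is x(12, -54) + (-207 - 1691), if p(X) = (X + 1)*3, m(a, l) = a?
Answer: -1691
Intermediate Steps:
p(X) = 3 + 3*X (p(X) = (1 + X)*3 = 3 + 3*X)
q = 5 (q = 5 + 0 = 5)
x(h, w) = 15 + 16*h (x(h, w) = h + (3 + 3*h)*5 = h + (15 + 15*h) = 15 + 16*h)
x(12, -54) + (-207 - 1691) = (15 + 16*12) + (-207 - 1691) = (15 + 192) - 1898 = 207 - 1898 = -1691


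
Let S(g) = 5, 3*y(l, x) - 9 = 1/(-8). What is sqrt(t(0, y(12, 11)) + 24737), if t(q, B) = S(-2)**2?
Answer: sqrt(24762) ≈ 157.36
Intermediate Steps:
y(l, x) = 71/24 (y(l, x) = 3 + (1/3)/(-8) = 3 + (1/3)*(-1/8) = 3 - 1/24 = 71/24)
t(q, B) = 25 (t(q, B) = 5**2 = 25)
sqrt(t(0, y(12, 11)) + 24737) = sqrt(25 + 24737) = sqrt(24762)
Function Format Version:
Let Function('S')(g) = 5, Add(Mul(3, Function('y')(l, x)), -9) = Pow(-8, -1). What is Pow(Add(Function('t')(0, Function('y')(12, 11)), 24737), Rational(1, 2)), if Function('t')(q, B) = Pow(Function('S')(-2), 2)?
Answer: Pow(24762, Rational(1, 2)) ≈ 157.36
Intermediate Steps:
Function('y')(l, x) = Rational(71, 24) (Function('y')(l, x) = Add(3, Mul(Rational(1, 3), Pow(-8, -1))) = Add(3, Mul(Rational(1, 3), Rational(-1, 8))) = Add(3, Rational(-1, 24)) = Rational(71, 24))
Function('t')(q, B) = 25 (Function('t')(q, B) = Pow(5, 2) = 25)
Pow(Add(Function('t')(0, Function('y')(12, 11)), 24737), Rational(1, 2)) = Pow(Add(25, 24737), Rational(1, 2)) = Pow(24762, Rational(1, 2))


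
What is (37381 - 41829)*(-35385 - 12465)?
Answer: 212836800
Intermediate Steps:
(37381 - 41829)*(-35385 - 12465) = -4448*(-47850) = 212836800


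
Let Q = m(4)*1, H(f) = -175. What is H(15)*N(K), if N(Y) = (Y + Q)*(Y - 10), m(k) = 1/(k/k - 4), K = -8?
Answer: -26250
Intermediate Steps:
m(k) = -⅓ (m(k) = 1/(1 - 4) = 1/(-3) = -⅓)
Q = -⅓ (Q = -⅓*1 = -⅓ ≈ -0.33333)
N(Y) = (-10 + Y)*(-⅓ + Y) (N(Y) = (Y - ⅓)*(Y - 10) = (-⅓ + Y)*(-10 + Y) = (-10 + Y)*(-⅓ + Y))
H(15)*N(K) = -175*(10/3 + (-8)² - 31/3*(-8)) = -175*(10/3 + 64 + 248/3) = -175*150 = -26250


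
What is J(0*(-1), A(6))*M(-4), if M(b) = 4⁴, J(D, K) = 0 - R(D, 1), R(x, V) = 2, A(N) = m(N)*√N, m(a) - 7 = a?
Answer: -512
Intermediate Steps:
m(a) = 7 + a
A(N) = √N*(7 + N) (A(N) = (7 + N)*√N = √N*(7 + N))
J(D, K) = -2 (J(D, K) = 0 - 1*2 = 0 - 2 = -2)
M(b) = 256
J(0*(-1), A(6))*M(-4) = -2*256 = -512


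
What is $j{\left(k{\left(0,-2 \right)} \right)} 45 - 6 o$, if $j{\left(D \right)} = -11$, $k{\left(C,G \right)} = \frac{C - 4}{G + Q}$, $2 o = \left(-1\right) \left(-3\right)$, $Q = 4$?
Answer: $-504$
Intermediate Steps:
$o = \frac{3}{2}$ ($o = \frac{\left(-1\right) \left(-3\right)}{2} = \frac{1}{2} \cdot 3 = \frac{3}{2} \approx 1.5$)
$k{\left(C,G \right)} = \frac{-4 + C}{4 + G}$ ($k{\left(C,G \right)} = \frac{C - 4}{G + 4} = \frac{-4 + C}{4 + G}$)
$j{\left(k{\left(0,-2 \right)} \right)} 45 - 6 o = \left(-11\right) 45 - 9 = -495 - 9 = -504$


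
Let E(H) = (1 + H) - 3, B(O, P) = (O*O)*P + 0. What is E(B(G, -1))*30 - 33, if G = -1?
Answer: -123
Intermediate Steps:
B(O, P) = P*O² (B(O, P) = O²*P + 0 = P*O² + 0 = P*O²)
E(H) = -2 + H
E(B(G, -1))*30 - 33 = (-2 - 1*(-1)²)*30 - 33 = (-2 - 1*1)*30 - 33 = (-2 - 1)*30 - 33 = -3*30 - 33 = -90 - 33 = -123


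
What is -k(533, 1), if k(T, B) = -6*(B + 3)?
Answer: 24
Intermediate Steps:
k(T, B) = -18 - 6*B (k(T, B) = -6*(3 + B) = -18 - 6*B)
-k(533, 1) = -(-18 - 6*1) = -(-18 - 6) = -1*(-24) = 24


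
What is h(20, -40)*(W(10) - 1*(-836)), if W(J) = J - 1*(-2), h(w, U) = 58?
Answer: 49184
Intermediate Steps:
W(J) = 2 + J (W(J) = J + 2 = 2 + J)
h(20, -40)*(W(10) - 1*(-836)) = 58*((2 + 10) - 1*(-836)) = 58*(12 + 836) = 58*848 = 49184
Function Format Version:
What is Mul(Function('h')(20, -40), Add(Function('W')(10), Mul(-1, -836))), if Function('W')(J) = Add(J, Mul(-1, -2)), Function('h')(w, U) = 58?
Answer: 49184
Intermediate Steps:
Function('W')(J) = Add(2, J) (Function('W')(J) = Add(J, 2) = Add(2, J))
Mul(Function('h')(20, -40), Add(Function('W')(10), Mul(-1, -836))) = Mul(58, Add(Add(2, 10), Mul(-1, -836))) = Mul(58, Add(12, 836)) = Mul(58, 848) = 49184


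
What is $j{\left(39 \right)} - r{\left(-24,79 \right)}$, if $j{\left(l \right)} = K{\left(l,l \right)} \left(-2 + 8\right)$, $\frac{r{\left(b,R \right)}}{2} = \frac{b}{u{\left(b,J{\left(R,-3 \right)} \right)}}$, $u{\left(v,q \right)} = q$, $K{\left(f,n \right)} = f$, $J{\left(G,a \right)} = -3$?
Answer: $218$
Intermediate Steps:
$r{\left(b,R \right)} = - \frac{2 b}{3}$ ($r{\left(b,R \right)} = 2 \frac{b}{-3} = 2 b \left(- \frac{1}{3}\right) = 2 \left(- \frac{b}{3}\right) = - \frac{2 b}{3}$)
$j{\left(l \right)} = 6 l$ ($j{\left(l \right)} = l \left(-2 + 8\right) = l 6 = 6 l$)
$j{\left(39 \right)} - r{\left(-24,79 \right)} = 6 \cdot 39 - \left(- \frac{2}{3}\right) \left(-24\right) = 234 - 16 = 218$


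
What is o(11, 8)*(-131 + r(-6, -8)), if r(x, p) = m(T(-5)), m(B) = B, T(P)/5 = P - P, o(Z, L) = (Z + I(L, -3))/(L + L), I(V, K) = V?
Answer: -2489/16 ≈ -155.56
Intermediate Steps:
o(Z, L) = (L + Z)/(2*L) (o(Z, L) = (Z + L)/(L + L) = (L + Z)/((2*L)) = (L + Z)*(1/(2*L)) = (L + Z)/(2*L))
T(P) = 0 (T(P) = 5*(P - P) = 5*0 = 0)
r(x, p) = 0
o(11, 8)*(-131 + r(-6, -8)) = ((1/2)*(8 + 11)/8)*(-131 + 0) = ((1/2)*(1/8)*19)*(-131) = (19/16)*(-131) = -2489/16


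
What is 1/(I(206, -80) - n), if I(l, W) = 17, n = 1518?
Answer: -1/1501 ≈ -0.00066622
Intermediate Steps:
1/(I(206, -80) - n) = 1/(17 - 1*1518) = 1/(17 - 1518) = 1/(-1501) = -1/1501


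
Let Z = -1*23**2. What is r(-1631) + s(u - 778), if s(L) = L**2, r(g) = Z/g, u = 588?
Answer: 58879629/1631 ≈ 36100.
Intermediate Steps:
Z = -529 (Z = -1*529 = -529)
r(g) = -529/g
r(-1631) + s(u - 778) = -529/(-1631) + (588 - 778)**2 = -529*(-1/1631) + (-190)**2 = 529/1631 + 36100 = 58879629/1631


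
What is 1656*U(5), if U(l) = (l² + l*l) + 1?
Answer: 84456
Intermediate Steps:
U(l) = 1 + 2*l² (U(l) = (l² + l²) + 1 = 2*l² + 1 = 1 + 2*l²)
1656*U(5) = 1656*(1 + 2*5²) = 1656*(1 + 2*25) = 1656*(1 + 50) = 1656*51 = 84456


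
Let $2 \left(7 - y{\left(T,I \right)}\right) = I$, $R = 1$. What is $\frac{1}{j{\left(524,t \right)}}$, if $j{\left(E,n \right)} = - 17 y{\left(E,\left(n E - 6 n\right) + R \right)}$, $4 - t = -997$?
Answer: $\frac{2}{8814585} \approx 2.269 \cdot 10^{-7}$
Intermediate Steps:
$t = 1001$ ($t = 4 - -997 = 4 + 997 = 1001$)
$y{\left(T,I \right)} = 7 - \frac{I}{2}$
$j{\left(E,n \right)} = - \frac{221}{2} - 51 n + \frac{17 E n}{2}$ ($j{\left(E,n \right)} = - 17 \left(7 - \frac{\left(n E - 6 n\right) + 1}{2}\right) = - 17 \left(7 - \frac{\left(E n - 6 n\right) + 1}{2}\right) = - 17 \left(7 - \frac{\left(- 6 n + E n\right) + 1}{2}\right) = - 17 \left(7 - \frac{1 - 6 n + E n}{2}\right) = - 17 \left(7 - \left(\frac{1}{2} - 3 n + \frac{E n}{2}\right)\right) = - 17 \left(\frac{13}{2} + 3 n - \frac{E n}{2}\right) = - \frac{221}{2} - 51 n + \frac{17 E n}{2}$)
$\frac{1}{j{\left(524,t \right)}} = \frac{1}{- \frac{221}{2} - 51051 + \frac{17}{2} \cdot 524 \cdot 1001} = \frac{1}{- \frac{221}{2} - 51051 + 4458454} = \frac{1}{\frac{8814585}{2}} = \frac{2}{8814585}$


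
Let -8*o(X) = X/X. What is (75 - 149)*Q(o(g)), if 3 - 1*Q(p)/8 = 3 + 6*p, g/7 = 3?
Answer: -444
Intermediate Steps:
g = 21 (g = 7*3 = 21)
o(X) = -⅛ (o(X) = -X/(8*X) = -⅛*1 = -⅛)
Q(p) = -48*p (Q(p) = 24 - 8*(3 + 6*p) = 24 + (-24 - 48*p) = -48*p)
(75 - 149)*Q(o(g)) = (75 - 149)*(-48*(-⅛)) = -74*6 = -444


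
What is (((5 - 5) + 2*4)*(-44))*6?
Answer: -2112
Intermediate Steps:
(((5 - 5) + 2*4)*(-44))*6 = ((0 + 8)*(-44))*6 = (8*(-44))*6 = -352*6 = -2112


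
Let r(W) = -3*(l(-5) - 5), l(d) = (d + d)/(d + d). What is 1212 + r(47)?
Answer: 1224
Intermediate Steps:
l(d) = 1 (l(d) = (2*d)/((2*d)) = (2*d)*(1/(2*d)) = 1)
r(W) = 12 (r(W) = -3*(1 - 5) = -3*(-4) = 12)
1212 + r(47) = 1212 + 12 = 1224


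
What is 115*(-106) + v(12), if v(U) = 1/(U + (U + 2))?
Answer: -316939/26 ≈ -12190.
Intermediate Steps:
v(U) = 1/(2 + 2*U) (v(U) = 1/(U + (2 + U)) = 1/(2 + 2*U))
115*(-106) + v(12) = 115*(-106) + 1/(2*(1 + 12)) = -12190 + (½)/13 = -12190 + (½)*(1/13) = -12190 + 1/26 = -316939/26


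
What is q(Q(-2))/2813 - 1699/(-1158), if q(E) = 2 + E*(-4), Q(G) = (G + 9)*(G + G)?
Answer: 4911299/3257454 ≈ 1.5077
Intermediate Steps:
Q(G) = 2*G*(9 + G) (Q(G) = (9 + G)*(2*G) = 2*G*(9 + G))
q(E) = 2 - 4*E
q(Q(-2))/2813 - 1699/(-1158) = (2 - 8*(-2)*(9 - 2))/2813 - 1699/(-1158) = (2 - 8*(-2)*7)*(1/2813) - 1699*(-1/1158) = (2 - 4*(-28))*(1/2813) + 1699/1158 = (2 + 112)*(1/2813) + 1699/1158 = 114*(1/2813) + 1699/1158 = 114/2813 + 1699/1158 = 4911299/3257454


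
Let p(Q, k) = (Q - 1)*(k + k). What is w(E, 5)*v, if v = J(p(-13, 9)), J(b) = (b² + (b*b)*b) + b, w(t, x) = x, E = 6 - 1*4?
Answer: -79698780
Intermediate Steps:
E = 2 (E = 6 - 4 = 2)
p(Q, k) = 2*k*(-1 + Q) (p(Q, k) = (-1 + Q)*(2*k) = 2*k*(-1 + Q))
J(b) = b + b² + b³ (J(b) = (b² + b²*b) + b = (b² + b³) + b = b + b² + b³)
v = -15939756 (v = (2*9*(-1 - 13))*(1 + 2*9*(-1 - 13) + (2*9*(-1 - 13))²) = (2*9*(-14))*(1 + 2*9*(-14) + (2*9*(-14))²) = -252*(1 - 252 + (-252)²) = -252*(1 - 252 + 63504) = -252*63253 = -15939756)
w(E, 5)*v = 5*(-15939756) = -79698780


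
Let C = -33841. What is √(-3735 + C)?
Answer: 2*I*√9394 ≈ 193.85*I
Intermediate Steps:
√(-3735 + C) = √(-3735 - 33841) = √(-37576) = 2*I*√9394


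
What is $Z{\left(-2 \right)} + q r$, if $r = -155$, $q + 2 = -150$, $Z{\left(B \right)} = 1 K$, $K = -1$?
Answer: $23559$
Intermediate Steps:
$Z{\left(B \right)} = -1$ ($Z{\left(B \right)} = 1 \left(-1\right) = -1$)
$q = -152$ ($q = -2 - 150 = -152$)
$Z{\left(-2 \right)} + q r = -1 - -23560 = -1 + 23560 = 23559$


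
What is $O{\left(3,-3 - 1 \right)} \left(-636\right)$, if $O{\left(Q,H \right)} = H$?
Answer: $2544$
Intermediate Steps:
$O{\left(3,-3 - 1 \right)} \left(-636\right) = \left(-3 - 1\right) \left(-636\right) = \left(-4\right) \left(-636\right) = 2544$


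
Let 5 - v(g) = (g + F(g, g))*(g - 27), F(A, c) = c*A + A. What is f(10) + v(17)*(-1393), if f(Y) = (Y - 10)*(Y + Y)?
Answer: -4506355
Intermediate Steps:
F(A, c) = A + A*c (F(A, c) = A*c + A = A + A*c)
f(Y) = 2*Y*(-10 + Y) (f(Y) = (-10 + Y)*(2*Y) = 2*Y*(-10 + Y))
v(g) = 5 - (-27 + g)*(g + g*(1 + g)) (v(g) = 5 - (g + g*(1 + g))*(g - 27) = 5 - (g + g*(1 + g))*(-27 + g) = 5 - (-27 + g)*(g + g*(1 + g)))
f(10) + v(17)*(-1393) = 2*10*(-10 + 10) + (5 - 1*17**3 + 25*17**2 + 54*17)*(-1393) = 2*10*0 + (5 - 1*4913 + 25*289 + 918)*(-1393) = 0 + (5 - 4913 + 7225 + 918)*(-1393) = 0 + 3235*(-1393) = 0 - 4506355 = -4506355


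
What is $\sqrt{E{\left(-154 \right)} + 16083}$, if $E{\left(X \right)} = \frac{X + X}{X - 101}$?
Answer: $\frac{\sqrt{1045875615}}{255} \approx 126.82$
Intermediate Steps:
$E{\left(X \right)} = \frac{2 X}{-101 + X}$
$\sqrt{E{\left(-154 \right)} + 16083} = \sqrt{2 \left(-154\right) \frac{1}{-101 - 154} + 16083} = \sqrt{2 \left(-154\right) \frac{1}{-255} + 16083} = \sqrt{2 \left(-154\right) \left(- \frac{1}{255}\right) + 16083} = \sqrt{\frac{308}{255} + 16083} = \sqrt{\frac{4101473}{255}} = \frac{\sqrt{1045875615}}{255}$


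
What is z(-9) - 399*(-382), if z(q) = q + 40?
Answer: 152449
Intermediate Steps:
z(q) = 40 + q
z(-9) - 399*(-382) = (40 - 9) - 399*(-382) = 31 + 152418 = 152449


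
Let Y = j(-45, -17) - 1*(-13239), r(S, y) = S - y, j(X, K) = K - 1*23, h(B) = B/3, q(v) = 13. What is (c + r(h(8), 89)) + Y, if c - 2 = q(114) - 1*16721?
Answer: -10780/3 ≈ -3593.3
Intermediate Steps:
c = -16706 (c = 2 + (13 - 1*16721) = 2 + (13 - 16721) = 2 - 16708 = -16706)
h(B) = B/3
j(X, K) = -23 + K (j(X, K) = K - 23 = -23 + K)
Y = 13199 (Y = (-23 - 17) - 1*(-13239) = -40 + 13239 = 13199)
(c + r(h(8), 89)) + Y = (-16706 + ((1/3)*8 - 1*89)) + 13199 = (-16706 + (8/3 - 89)) + 13199 = (-16706 - 259/3) + 13199 = -50377/3 + 13199 = -10780/3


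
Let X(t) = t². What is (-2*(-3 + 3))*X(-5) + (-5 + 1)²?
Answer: 16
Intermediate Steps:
(-2*(-3 + 3))*X(-5) + (-5 + 1)² = -2*(-3 + 3)*(-5)² + (-5 + 1)² = -2*0*25 + (-4)² = 0*25 + 16 = 0 + 16 = 16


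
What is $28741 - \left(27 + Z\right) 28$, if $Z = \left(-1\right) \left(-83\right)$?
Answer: $25661$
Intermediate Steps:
$Z = 83$
$28741 - \left(27 + Z\right) 28 = 28741 - \left(27 + 83\right) 28 = 28741 - 110 \cdot 28 = 28741 - 3080 = 25661$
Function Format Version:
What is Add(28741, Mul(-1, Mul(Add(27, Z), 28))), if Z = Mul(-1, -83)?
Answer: 25661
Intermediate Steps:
Z = 83
Add(28741, Mul(-1, Mul(Add(27, Z), 28))) = Add(28741, Mul(-1, Mul(Add(27, 83), 28))) = Add(28741, Mul(-1, Mul(110, 28))) = Add(28741, Mul(-1, 3080)) = Add(28741, -3080) = 25661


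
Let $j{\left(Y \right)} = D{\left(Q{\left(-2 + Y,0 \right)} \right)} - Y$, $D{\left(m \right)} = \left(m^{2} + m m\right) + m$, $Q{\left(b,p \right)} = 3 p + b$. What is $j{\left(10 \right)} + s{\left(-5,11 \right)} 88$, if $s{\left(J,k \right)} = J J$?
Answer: $2326$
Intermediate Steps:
$Q{\left(b,p \right)} = b + 3 p$
$D{\left(m \right)} = m + 2 m^{2}$ ($D{\left(m \right)} = \left(m^{2} + m^{2}\right) + m = 2 m^{2} + m = m + 2 m^{2}$)
$s{\left(J,k \right)} = J^{2}$
$j{\left(Y \right)} = - Y + \left(-3 + 2 Y\right) \left(-2 + Y\right)$ ($j{\left(Y \right)} = \left(\left(-2 + Y\right) + 3 \cdot 0\right) \left(1 + 2 \left(\left(-2 + Y\right) + 3 \cdot 0\right)\right) - Y = \left(\left(-2 + Y\right) + 0\right) \left(1 + 2 \left(\left(-2 + Y\right) + 0\right)\right) - Y = \left(-2 + Y\right) \left(1 + 2 \left(-2 + Y\right)\right) - Y = \left(-2 + Y\right) \left(1 + \left(-4 + 2 Y\right)\right) - Y = \left(-2 + Y\right) \left(-3 + 2 Y\right) - Y = \left(-3 + 2 Y\right) \left(-2 + Y\right) - Y = - Y + \left(-3 + 2 Y\right) \left(-2 + Y\right)$)
$j{\left(10 \right)} + s{\left(-5,11 \right)} 88 = \left(\left(-1\right) 10 + \left(-3 + 2 \cdot 10\right) \left(-2 + 10\right)\right) + \left(-5\right)^{2} \cdot 88 = \left(-10 + \left(-3 + 20\right) 8\right) + 25 \cdot 88 = \left(-10 + 17 \cdot 8\right) + 2200 = \left(-10 + 136\right) + 2200 = 126 + 2200 = 2326$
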